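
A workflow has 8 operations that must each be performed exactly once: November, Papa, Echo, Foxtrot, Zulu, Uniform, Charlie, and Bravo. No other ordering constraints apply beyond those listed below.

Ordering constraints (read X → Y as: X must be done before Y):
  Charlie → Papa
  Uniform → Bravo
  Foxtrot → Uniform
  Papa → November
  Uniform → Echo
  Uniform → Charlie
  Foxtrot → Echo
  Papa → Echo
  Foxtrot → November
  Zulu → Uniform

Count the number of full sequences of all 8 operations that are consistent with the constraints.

The operations with no prerequisites are Foxtrot, Zulu; any of them can be placed first.
Systematically extending each partial ordering one operation at a time and counting, there are 20 complete orderings.

20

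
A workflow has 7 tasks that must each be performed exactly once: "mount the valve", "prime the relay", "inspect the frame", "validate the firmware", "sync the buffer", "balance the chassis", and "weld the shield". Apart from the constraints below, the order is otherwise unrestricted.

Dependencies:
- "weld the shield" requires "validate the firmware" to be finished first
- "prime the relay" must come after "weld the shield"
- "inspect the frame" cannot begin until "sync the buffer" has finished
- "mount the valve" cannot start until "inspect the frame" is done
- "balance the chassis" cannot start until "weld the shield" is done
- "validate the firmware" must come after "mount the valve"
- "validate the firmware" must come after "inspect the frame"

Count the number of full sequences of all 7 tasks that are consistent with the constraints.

Only "sync the buffer" has no prerequisites, so it must go first.
Enumerating by repeatedly choosing an available task (one whose prerequisites are all placed) gives 2 distinct complete orderings.

2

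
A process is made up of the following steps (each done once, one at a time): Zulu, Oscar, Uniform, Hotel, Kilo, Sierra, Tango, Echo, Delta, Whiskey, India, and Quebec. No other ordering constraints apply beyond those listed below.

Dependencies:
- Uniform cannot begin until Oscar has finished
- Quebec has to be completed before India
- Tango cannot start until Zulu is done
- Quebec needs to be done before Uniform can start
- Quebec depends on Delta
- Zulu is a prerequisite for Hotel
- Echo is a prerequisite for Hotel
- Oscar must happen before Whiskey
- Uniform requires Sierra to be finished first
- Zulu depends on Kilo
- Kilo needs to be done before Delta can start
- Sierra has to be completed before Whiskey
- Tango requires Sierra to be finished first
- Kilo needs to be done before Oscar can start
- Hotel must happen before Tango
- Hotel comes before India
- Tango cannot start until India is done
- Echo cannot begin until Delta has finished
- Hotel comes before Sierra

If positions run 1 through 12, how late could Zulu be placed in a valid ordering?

6

Every step that must follow Zulu has to come after it. Tracing all chains starting from Zulu, those steps are: Uniform, Hotel, Sierra, Tango, Whiskey, India — 6 in total.
With 6 mandatory successors out of 12 steps total, the latest slot for Zulu is 12−6 = 6, and it's reachable by doing all non-successors before Zulu.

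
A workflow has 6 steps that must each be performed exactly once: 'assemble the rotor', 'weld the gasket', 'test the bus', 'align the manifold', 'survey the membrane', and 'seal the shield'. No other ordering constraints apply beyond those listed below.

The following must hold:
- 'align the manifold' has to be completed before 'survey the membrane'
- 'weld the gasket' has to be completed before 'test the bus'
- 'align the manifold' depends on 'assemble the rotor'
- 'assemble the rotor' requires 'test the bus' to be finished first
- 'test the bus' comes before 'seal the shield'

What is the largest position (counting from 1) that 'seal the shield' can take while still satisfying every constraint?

6

No constraint forces any step after 'seal the shield', so it can be placed last, in position 6.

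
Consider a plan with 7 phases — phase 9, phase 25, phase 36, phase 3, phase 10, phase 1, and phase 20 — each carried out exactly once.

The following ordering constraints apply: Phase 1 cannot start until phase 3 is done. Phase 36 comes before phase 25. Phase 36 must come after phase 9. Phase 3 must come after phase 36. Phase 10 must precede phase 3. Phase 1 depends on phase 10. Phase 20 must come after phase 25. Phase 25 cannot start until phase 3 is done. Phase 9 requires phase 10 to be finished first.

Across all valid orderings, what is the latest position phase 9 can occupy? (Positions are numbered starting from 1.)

Every phase that must follow phase 9 has to come after it. Tracing all chains starting from phase 9, those phases are: phase 25, phase 36, phase 3, phase 1, phase 20 — 5 in total.
So at least 5 phases follow phase 9, putting phase 9 no later than position 2. That position is achievable by scheduling everything else first.

2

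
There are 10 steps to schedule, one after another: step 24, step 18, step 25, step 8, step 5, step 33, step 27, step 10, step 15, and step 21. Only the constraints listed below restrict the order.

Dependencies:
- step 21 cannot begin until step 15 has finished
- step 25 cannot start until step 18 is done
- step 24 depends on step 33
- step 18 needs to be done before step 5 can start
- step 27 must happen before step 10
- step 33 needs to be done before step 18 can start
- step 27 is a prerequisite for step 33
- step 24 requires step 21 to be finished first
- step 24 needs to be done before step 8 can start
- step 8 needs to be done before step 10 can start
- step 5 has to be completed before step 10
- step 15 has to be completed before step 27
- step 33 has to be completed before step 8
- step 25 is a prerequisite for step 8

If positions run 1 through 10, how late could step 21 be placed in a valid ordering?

Following every chain forward from step 21, the steps that must come later are step 24, step 8, step 10 — 3 of them.
So at least 3 steps follow step 21, putting step 21 no later than position 7. That position is achievable by scheduling everything else first.

7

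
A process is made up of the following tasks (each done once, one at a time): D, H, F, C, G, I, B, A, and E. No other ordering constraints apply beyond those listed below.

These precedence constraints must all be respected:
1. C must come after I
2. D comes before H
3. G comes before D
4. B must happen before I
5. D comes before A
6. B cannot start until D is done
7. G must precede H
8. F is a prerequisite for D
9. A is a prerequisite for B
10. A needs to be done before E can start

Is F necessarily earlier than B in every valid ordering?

Yes

Following the dependencies: F → D → B.
So F must precede B in any valid ordering.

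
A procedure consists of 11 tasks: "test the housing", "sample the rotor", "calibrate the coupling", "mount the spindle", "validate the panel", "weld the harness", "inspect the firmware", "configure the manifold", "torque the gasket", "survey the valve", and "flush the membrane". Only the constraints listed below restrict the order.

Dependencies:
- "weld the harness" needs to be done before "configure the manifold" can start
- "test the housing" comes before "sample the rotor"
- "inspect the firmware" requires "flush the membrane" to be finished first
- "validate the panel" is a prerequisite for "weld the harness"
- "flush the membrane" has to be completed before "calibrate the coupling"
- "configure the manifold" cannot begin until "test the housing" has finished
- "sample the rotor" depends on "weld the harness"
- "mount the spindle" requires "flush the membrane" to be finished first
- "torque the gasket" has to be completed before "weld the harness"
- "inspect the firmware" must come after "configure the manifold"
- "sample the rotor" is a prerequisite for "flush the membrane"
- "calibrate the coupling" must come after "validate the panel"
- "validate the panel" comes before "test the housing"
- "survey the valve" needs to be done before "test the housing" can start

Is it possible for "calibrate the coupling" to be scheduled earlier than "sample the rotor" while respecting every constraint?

The constraints give a chain "sample the rotor" → "flush the membrane" → "calibrate the coupling", which forces "sample the rotor" before "calibrate the coupling".
Hence "calibrate the coupling" can never be scheduled before "sample the rotor".

No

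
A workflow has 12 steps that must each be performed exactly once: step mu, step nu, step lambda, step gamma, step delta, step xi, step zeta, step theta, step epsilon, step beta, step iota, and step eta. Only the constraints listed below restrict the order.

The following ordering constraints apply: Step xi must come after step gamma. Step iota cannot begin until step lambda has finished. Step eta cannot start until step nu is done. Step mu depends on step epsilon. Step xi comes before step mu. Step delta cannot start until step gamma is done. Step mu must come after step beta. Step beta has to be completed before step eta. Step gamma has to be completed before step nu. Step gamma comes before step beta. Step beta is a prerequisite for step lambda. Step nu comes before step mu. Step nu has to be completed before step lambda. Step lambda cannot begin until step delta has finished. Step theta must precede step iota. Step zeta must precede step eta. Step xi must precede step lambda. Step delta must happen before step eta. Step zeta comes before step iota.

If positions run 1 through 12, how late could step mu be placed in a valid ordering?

Step mu has no required successors, so nothing stops it from going last (position 12).

12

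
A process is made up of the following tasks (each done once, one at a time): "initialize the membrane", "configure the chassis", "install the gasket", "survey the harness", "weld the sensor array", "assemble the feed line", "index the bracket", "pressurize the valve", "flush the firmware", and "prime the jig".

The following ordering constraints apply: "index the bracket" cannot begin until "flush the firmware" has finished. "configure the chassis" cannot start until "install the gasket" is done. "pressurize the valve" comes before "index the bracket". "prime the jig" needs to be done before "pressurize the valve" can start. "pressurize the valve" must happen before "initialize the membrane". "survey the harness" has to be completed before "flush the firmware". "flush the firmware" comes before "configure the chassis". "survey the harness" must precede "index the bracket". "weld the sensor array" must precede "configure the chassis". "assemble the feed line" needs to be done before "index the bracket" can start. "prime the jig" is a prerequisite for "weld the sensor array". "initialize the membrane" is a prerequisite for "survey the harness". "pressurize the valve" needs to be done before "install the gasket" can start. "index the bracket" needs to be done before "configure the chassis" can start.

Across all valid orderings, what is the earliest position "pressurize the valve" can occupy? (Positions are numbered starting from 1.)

Working backwards through the constraints from "pressurize the valve", its only required predecessor is "prime the jig".
So at minimum 1 task comes before "pressurize the valve", putting "pressurize the valve" no earlier than position 2. That position is achievable by scheduling exactly that predecessor first.

2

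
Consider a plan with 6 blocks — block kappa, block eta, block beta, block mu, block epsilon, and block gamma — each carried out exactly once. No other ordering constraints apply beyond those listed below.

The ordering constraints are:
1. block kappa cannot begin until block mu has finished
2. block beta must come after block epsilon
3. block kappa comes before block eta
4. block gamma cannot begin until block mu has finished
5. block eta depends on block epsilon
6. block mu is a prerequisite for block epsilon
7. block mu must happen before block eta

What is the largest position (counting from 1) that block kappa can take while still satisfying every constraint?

5

The only block forced after block kappa (directly or by a chain) is block eta.
So at least 1 block follows block kappa, putting block kappa no later than position 5. That position is achievable by scheduling everything else first.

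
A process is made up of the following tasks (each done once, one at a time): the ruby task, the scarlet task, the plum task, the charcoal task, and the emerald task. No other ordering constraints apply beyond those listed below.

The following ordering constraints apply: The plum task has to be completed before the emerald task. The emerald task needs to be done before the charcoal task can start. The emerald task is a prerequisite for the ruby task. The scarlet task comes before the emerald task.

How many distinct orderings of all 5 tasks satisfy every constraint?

2 tasks have no prerequisites (the scarlet task, the plum task), so any of them could come first.
Counting all ways to extend the partial order to a total order gives 4.

4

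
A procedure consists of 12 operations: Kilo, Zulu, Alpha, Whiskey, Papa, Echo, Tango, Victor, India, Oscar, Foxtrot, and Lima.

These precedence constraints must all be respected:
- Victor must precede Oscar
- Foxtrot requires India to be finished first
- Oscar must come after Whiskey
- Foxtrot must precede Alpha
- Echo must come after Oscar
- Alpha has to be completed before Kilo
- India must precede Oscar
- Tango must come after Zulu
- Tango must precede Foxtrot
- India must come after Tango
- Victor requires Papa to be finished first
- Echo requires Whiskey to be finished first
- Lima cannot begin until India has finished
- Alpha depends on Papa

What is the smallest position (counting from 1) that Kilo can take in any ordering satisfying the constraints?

Every operation that must precede Kilo has to come before it. Tracing all chains that end at Kilo, those operations are: Zulu, Alpha, Papa, Tango, India, Foxtrot — 6 in total.
With 6 mandatory predecessors, the earliest Kilo can sit is position 6+1 = 7, and placing just those 6 first achieves it.

7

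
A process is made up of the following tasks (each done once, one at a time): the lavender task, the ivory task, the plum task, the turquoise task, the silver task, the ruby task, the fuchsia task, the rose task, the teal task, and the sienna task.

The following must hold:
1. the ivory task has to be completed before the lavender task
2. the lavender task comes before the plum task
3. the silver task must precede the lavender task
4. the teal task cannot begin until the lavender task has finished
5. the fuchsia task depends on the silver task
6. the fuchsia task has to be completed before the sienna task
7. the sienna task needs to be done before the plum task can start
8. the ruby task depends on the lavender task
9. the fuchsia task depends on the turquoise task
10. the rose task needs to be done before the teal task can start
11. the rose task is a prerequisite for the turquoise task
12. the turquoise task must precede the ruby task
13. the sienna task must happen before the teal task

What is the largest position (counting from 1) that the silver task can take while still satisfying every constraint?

Following every chain forward from the silver task, the tasks that must come later are the lavender task, the plum task, the ruby task, the fuchsia task, the teal task, the sienna task — 6 of them.
So at least 6 tasks follow the silver task, putting the silver task no later than position 4. That position is achievable by scheduling everything else first.

4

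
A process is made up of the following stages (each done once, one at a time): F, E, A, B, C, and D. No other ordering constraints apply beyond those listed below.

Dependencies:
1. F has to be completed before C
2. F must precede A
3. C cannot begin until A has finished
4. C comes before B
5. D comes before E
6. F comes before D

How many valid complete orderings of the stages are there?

Only F has no prerequisites, so it must go first.
Counting all ways to extend the partial order to a total order gives 10.

10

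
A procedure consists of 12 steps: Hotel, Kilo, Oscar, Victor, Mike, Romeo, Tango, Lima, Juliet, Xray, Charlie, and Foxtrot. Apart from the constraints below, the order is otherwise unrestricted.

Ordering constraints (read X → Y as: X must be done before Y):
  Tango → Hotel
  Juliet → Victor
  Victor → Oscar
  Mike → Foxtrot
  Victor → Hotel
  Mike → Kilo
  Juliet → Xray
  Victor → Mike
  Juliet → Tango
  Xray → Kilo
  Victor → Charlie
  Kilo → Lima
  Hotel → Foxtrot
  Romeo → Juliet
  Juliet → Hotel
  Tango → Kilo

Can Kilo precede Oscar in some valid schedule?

The constraints leave Kilo and Oscar unordered relative to each other; nothing requires Oscar earlier.
So a valid ordering placing Kilo earlier than Oscar exists.

Yes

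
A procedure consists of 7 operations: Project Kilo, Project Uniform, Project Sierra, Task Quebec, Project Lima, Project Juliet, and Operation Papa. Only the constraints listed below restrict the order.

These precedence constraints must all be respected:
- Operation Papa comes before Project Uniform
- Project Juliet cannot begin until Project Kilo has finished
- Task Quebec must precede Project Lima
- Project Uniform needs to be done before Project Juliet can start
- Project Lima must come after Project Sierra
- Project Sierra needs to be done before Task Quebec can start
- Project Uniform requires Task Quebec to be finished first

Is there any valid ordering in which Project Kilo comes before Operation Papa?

The constraints leave Project Kilo and Operation Papa unordered relative to each other; nothing requires Operation Papa earlier.
So a valid ordering placing Project Kilo earlier than Operation Papa exists.

Yes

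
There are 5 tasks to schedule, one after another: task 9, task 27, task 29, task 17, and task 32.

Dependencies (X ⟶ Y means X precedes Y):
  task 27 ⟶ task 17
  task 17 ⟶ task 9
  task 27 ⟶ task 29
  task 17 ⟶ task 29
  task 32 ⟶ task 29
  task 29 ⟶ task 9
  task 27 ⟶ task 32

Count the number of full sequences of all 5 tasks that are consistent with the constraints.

Only task 27 has no prerequisites, so it must go first.
Systematically extending each partial ordering one task at a time and counting, there are 2 complete orderings.

2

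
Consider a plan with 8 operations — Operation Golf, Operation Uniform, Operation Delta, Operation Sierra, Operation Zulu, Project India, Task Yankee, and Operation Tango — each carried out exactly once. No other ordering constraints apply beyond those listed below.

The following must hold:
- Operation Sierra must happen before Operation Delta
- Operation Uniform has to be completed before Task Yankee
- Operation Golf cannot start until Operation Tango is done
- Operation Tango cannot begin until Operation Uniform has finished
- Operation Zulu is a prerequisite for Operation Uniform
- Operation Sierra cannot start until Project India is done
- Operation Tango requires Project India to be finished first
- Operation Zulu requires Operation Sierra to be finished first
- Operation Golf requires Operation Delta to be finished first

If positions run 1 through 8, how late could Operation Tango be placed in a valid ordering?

Following the constraints forward from Operation Tango, its only required successor is Operation Golf.
With 1 mandatory successor out of 8 operations total, the latest slot for Operation Tango is 8−1 = 7, and it's reachable by doing all non-successors before Operation Tango.

7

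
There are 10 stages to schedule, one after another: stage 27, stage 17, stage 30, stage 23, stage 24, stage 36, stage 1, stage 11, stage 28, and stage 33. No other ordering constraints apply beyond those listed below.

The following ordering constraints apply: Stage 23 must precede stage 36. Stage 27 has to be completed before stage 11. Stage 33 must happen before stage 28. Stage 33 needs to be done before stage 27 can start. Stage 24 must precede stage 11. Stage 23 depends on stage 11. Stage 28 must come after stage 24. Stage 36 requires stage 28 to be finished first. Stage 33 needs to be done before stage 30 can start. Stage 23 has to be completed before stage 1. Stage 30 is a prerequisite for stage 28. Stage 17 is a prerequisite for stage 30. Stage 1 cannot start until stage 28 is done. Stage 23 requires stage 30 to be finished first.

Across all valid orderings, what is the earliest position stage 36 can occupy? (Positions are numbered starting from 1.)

9

Working backwards through the constraints from stage 36, its full set of required predecessors is stage 27, stage 17, stage 30, stage 23, stage 24, stage 11, stage 28, stage 33 — 8 of them.
So at minimum 8 stages come before stage 36, putting stage 36 no earlier than position 9. That position is achievable by scheduling exactly those predecessors first.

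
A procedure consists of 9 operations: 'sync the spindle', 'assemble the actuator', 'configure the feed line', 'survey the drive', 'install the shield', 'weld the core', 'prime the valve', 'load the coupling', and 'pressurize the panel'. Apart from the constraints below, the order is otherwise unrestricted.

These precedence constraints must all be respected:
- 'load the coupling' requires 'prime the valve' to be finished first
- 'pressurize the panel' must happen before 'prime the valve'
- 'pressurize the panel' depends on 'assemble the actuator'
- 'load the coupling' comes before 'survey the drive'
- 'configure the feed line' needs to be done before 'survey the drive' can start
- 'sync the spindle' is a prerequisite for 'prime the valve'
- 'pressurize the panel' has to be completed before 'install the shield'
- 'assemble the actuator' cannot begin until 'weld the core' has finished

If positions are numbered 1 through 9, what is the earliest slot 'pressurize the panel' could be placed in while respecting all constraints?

3

Working backwards through the constraints from 'pressurize the panel', its full set of required predecessors is 'assemble the actuator', 'weld the core' — 2 of them.
So at minimum 2 operations come before 'pressurize the panel', putting 'pressurize the panel' no earlier than position 3. That position is achievable by scheduling exactly those predecessors first.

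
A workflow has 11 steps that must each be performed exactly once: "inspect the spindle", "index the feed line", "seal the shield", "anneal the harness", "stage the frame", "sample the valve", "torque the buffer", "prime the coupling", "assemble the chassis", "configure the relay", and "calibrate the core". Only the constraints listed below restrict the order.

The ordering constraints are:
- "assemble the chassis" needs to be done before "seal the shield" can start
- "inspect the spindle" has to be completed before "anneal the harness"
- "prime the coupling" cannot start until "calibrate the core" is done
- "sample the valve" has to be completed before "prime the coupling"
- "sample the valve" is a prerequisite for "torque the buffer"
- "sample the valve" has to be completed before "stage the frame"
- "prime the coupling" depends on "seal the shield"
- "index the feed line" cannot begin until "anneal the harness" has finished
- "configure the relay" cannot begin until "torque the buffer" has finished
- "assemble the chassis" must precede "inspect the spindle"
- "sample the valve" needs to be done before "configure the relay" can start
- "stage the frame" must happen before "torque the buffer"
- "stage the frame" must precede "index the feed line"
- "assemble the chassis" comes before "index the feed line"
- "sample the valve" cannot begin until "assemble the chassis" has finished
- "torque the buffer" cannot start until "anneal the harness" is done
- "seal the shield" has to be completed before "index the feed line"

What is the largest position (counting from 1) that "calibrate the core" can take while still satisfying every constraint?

10

Following the constraints forward from "calibrate the core", its only required successor is "prime the coupling".
With 1 mandatory successor out of 11 steps total, the latest slot for "calibrate the core" is 11−1 = 10, and it's reachable by doing all non-successors before "calibrate the core".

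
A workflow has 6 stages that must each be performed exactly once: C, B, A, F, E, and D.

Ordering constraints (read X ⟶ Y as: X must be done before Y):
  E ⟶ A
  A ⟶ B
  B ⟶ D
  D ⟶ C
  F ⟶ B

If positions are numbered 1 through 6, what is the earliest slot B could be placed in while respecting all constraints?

4

Working backwards through the constraints from B, its full set of required predecessors is A, F, E — 3 of them.
So at minimum 3 stages come before B, putting B no earlier than position 4. That position is achievable by scheduling exactly those predecessors first.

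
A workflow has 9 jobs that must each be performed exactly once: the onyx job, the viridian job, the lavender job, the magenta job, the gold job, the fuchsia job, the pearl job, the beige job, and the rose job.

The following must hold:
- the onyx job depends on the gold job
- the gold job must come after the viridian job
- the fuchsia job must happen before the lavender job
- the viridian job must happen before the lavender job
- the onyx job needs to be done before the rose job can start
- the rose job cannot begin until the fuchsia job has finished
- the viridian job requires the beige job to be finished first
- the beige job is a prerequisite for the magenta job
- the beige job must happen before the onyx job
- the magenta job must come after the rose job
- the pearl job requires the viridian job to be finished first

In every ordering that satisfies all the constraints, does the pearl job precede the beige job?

In fact the dependencies run the other way: the beige job → the viridian job → the pearl job.
So the pearl job does not have to come before the beige job — it cannot.

No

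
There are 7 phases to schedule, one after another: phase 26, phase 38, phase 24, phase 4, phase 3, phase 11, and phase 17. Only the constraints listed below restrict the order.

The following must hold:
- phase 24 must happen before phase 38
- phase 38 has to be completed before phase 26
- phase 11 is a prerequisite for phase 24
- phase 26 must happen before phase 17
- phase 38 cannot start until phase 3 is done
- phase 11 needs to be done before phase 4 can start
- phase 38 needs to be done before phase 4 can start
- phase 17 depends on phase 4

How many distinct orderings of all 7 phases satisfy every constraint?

The phases with no prerequisites are phase 3, phase 11; any of them can be placed first.
Systematically extending each partial ordering one phase at a time and counting, there are 6 complete orderings.

6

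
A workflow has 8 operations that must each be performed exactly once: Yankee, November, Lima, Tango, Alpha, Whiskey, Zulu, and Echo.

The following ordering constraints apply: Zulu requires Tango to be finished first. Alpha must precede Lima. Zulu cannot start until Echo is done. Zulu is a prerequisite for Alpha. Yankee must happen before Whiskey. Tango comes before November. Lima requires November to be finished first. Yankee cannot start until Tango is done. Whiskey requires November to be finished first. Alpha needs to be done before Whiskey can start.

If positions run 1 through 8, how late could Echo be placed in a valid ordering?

Following every chain forward from Echo, the operations that must come later are Lima, Alpha, Whiskey, Zulu — 4 of them.
With 4 mandatory successors out of 8 operations total, the latest slot for Echo is 8−4 = 4, and it's reachable by doing all non-successors before Echo.

4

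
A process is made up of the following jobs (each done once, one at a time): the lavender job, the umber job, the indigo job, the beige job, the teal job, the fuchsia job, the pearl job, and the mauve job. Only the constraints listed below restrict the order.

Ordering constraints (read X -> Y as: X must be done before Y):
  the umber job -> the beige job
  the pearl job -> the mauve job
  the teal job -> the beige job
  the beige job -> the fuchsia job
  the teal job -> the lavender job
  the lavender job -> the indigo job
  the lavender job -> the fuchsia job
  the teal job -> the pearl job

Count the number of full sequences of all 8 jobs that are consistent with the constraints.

264

The jobs with no prerequisites are the umber job, the teal job; any of them can be placed first.
Enumerating by repeatedly choosing an available job (one whose prerequisites are all placed) gives 264 distinct complete orderings.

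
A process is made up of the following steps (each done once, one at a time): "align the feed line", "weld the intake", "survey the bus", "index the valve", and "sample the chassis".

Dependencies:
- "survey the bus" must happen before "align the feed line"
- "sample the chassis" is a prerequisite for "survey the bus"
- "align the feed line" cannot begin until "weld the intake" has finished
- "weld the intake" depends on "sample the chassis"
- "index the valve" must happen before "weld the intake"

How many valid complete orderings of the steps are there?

5

2 steps have no prerequisites ("index the valve", "sample the chassis"), so any of them could come first.
Systematically extending each partial ordering one step at a time and counting, there are 5 complete orderings.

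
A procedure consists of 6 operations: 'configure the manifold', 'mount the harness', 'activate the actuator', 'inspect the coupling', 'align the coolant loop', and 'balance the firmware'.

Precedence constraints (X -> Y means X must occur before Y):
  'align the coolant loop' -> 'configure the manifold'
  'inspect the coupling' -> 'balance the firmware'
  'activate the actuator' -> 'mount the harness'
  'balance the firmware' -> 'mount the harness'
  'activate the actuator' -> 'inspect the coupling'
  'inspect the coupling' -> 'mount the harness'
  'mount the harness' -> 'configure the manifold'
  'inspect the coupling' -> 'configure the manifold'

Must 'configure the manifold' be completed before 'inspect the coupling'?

There is a chain 'inspect the coupling' → 'configure the manifold', which puts 'inspect the coupling' before 'configure the manifold'.
So 'configure the manifold' never precedes 'inspect the coupling'.

No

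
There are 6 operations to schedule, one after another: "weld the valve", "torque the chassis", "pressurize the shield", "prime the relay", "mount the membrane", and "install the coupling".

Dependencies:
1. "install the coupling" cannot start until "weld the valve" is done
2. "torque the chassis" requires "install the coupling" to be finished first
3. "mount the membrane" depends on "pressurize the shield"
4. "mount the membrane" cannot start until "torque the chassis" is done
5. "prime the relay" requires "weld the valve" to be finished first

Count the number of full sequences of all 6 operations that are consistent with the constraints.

19

The operations with no prerequisites are "weld the valve", "pressurize the shield"; any of them can be placed first.
Counting all ways to extend the partial order to a total order gives 19.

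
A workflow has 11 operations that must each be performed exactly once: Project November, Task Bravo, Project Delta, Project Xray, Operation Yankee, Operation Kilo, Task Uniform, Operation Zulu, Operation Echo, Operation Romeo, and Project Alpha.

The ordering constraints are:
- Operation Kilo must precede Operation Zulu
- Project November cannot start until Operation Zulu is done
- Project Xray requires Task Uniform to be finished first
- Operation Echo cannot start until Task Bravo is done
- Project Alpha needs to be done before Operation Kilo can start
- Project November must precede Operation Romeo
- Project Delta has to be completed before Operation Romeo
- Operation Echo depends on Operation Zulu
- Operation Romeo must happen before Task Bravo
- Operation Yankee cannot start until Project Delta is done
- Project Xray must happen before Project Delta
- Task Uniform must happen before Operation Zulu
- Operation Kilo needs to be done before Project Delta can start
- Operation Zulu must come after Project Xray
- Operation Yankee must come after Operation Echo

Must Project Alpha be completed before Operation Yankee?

Following the dependencies: Project Alpha → Operation Kilo → Project Delta → Operation Yankee.
Hence Project Alpha necessarily comes before Operation Yankee.

Yes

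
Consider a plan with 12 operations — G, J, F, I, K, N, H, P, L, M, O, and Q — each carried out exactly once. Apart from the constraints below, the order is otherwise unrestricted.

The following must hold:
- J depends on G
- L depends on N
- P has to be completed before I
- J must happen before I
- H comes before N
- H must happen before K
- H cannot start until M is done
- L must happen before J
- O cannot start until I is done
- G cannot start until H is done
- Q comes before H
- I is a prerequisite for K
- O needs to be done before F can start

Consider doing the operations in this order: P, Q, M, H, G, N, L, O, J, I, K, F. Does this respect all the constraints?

No

Here I comes after O.
But one of the constraints requires I before O, so this ordering violates it.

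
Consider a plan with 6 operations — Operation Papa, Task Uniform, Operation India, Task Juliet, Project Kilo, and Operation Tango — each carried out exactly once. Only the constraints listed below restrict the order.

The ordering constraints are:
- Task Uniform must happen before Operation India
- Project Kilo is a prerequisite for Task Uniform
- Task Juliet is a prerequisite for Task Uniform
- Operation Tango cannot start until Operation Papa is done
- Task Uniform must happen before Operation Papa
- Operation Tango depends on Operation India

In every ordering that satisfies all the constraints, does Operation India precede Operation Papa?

No

Nothing in the constraints links Operation India and Operation Papa; they are unordered relative to each other.
There exist valid orderings with Operation Papa before Operation India, so Operation India is not required to come first.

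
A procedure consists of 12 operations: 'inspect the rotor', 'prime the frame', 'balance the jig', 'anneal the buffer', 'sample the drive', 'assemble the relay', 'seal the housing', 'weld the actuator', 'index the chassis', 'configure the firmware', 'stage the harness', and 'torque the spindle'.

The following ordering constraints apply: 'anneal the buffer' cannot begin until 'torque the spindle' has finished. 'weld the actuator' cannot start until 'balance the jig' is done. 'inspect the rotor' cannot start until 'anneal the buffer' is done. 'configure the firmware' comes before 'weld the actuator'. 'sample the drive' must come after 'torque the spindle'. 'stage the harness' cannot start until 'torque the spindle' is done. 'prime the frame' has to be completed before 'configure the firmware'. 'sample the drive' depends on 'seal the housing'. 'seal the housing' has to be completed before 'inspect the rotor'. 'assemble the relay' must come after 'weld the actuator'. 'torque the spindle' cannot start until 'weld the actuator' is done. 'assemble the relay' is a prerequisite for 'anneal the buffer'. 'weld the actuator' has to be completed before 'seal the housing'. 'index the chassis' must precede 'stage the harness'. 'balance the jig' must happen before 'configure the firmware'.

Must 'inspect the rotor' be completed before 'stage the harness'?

No chain of constraints connects 'inspect the rotor' to 'stage the harness' in either direction.
There exist valid orderings with 'stage the harness' before 'inspect the rotor', so 'inspect the rotor' is not required to come first.

No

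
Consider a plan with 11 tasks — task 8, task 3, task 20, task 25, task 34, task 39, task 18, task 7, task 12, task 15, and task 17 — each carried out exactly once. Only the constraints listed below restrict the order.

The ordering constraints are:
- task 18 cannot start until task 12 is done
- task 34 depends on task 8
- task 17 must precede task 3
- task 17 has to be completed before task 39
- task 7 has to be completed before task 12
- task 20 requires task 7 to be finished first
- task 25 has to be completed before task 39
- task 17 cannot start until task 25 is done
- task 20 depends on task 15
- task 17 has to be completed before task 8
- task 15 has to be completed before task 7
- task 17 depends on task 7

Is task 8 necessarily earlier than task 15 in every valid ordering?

In fact the dependencies run the other way: task 15 → task 7 → task 17 → task 8.
So task 8 does not have to come before task 15 — it cannot.

No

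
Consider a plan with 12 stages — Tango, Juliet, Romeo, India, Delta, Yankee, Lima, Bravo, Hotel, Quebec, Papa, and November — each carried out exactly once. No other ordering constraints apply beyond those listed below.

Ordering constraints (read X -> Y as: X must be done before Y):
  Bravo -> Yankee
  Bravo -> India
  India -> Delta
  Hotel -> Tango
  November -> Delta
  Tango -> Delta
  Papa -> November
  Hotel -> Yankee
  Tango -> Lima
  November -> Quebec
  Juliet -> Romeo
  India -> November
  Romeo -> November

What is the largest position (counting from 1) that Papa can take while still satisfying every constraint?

9

Following every chain forward from Papa, the stages that must come later are Delta, Quebec, November — 3 of them.
With 3 mandatory successors out of 12 stages total, the latest slot for Papa is 12−3 = 9, and it's reachable by doing all non-successors before Papa.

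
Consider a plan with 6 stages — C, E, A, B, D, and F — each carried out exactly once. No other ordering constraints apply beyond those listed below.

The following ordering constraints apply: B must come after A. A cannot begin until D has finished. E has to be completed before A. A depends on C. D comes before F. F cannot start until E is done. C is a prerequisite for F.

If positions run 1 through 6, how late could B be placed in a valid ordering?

6

Nothing depends on B, so it can be the final stage, position 6.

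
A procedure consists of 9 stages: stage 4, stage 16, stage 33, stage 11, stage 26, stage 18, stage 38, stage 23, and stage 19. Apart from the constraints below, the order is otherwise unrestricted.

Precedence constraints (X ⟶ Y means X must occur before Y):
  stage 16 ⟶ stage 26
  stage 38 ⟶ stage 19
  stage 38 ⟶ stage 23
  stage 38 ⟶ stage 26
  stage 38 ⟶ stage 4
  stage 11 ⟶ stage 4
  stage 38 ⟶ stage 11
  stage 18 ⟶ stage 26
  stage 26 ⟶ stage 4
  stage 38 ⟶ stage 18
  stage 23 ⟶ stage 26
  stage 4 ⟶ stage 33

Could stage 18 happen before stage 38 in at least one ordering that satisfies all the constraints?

The constraints give a chain stage 38 → stage 18, which forces stage 38 before stage 18.
Hence stage 18 can never be scheduled before stage 38.

No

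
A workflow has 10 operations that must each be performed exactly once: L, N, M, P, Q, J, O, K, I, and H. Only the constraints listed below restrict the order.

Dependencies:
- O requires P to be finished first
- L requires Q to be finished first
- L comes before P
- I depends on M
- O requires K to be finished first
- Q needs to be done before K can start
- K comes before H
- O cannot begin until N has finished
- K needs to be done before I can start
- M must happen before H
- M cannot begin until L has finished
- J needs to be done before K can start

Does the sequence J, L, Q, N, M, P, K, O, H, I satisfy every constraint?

Here Q comes after L.
But one of the constraints requires Q before L, so this ordering violates it.

No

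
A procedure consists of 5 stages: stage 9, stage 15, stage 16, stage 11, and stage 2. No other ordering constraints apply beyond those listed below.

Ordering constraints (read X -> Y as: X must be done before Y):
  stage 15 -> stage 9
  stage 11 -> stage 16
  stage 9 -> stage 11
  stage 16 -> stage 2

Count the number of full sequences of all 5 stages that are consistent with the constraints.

1

Stage 15 is the only stage with nothing required before it, so every ordering starts there.
Continuing from there, at each step only one stage has all its prerequisites placed, so the ordering is fully determined — there is exactly 1.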